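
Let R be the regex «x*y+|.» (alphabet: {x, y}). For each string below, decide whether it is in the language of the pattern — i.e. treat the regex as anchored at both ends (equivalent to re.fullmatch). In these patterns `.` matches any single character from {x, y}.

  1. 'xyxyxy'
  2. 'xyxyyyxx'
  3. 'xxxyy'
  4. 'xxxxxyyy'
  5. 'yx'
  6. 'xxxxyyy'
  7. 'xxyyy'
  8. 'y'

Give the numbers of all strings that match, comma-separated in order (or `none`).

3, 4, 6, 7, 8

1 → no match
2 → no match
3 → match
4 → match
5 → no match
6 → match
7 → match
8 → match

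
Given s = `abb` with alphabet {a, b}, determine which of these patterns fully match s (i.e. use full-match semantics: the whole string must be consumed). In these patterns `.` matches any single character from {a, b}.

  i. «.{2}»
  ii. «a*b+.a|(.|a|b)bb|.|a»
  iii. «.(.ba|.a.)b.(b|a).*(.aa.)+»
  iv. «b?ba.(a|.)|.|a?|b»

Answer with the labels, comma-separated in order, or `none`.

ii

i → no match
ii → match
iii → no match
iv → no match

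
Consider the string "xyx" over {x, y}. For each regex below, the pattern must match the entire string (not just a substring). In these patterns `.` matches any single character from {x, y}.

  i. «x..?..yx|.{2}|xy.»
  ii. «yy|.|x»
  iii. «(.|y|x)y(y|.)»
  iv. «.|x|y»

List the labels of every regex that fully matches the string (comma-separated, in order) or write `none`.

i, iii

i → match
ii → no match
iii → match
iv → no match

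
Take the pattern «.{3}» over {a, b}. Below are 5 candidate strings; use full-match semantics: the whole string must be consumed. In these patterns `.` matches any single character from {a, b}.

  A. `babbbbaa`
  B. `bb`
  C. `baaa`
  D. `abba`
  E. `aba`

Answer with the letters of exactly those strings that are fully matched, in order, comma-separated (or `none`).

A. `babbbbaa` → no match
B. `bb` → no match
C. `baaa` → no match
D. `abba` → no match
E. `aba` → match

E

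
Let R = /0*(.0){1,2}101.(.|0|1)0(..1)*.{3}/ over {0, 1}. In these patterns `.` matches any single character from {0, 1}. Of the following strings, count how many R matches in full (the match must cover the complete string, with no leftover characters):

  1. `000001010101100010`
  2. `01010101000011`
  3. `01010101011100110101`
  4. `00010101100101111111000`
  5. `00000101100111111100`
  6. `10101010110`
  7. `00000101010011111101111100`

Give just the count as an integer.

1 → match
2 → match
3 → no match
4 → match
5 → match
6 → match
7 → match
Total matched: 6

6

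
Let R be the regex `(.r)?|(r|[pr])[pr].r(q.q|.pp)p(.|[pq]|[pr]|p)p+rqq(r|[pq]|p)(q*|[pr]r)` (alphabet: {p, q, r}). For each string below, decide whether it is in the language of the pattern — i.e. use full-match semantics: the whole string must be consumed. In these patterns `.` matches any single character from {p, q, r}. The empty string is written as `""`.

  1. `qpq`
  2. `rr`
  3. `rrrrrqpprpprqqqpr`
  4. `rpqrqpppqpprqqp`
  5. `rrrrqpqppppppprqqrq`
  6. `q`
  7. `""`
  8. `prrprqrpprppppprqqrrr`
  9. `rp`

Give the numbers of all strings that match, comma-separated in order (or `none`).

2, 4, 5, 7

1 → no match
2 → match
3 → no match
4 → match
5 → match
6 → no match
7 → match
8 → no match
9 → no match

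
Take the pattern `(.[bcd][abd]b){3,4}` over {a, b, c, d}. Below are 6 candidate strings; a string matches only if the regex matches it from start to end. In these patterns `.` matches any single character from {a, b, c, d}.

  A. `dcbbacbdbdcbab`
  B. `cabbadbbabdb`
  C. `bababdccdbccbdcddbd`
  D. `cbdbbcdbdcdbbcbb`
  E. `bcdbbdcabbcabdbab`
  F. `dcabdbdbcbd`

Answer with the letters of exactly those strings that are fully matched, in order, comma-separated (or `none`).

D

A → no match
B. `cabbadbbabdb` → no match
C → no match — must end with `b`
D → match
E → no match
F. `dcabdbdbcbd` → no match — must end with `b`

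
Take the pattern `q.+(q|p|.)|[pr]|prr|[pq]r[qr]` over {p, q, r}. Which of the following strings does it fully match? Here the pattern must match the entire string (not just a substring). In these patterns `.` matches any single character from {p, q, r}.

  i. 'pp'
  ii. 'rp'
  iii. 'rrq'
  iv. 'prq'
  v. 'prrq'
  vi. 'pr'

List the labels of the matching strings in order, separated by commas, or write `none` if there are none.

iv

i → no match
ii → no match
iii → no match
iv → match
v → no match
vi → no match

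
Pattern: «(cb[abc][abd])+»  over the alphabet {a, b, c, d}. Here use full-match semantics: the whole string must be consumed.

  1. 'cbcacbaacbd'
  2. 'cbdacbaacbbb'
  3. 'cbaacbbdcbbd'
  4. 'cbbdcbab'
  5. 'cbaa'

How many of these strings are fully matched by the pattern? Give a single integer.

1 → no match
2 → no match
3 → match
4 → match
5 → match
Total matched: 3

3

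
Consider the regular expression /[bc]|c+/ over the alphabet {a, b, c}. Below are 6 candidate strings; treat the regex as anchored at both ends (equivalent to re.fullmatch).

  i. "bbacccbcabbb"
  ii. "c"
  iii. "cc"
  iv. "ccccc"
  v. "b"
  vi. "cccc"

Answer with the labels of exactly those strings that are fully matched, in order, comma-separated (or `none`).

i → no match
ii → match
iii → match
iv → match
v → match
vi → match

ii, iii, iv, v, vi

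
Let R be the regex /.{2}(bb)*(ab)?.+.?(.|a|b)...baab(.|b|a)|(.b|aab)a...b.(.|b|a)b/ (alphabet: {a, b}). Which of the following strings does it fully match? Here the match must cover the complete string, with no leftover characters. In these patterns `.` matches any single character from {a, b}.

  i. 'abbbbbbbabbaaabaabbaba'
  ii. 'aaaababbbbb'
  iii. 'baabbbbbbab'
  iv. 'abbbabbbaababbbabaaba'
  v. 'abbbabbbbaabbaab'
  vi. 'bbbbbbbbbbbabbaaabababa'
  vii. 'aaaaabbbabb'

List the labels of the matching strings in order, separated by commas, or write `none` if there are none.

iv

i → no match
ii. 'aaaababbbbb' → no match
iii. 'baabbbbbbab' → no match
iv → match
v → no match
vi → no match
vii. 'aaaaabbbabb' → no match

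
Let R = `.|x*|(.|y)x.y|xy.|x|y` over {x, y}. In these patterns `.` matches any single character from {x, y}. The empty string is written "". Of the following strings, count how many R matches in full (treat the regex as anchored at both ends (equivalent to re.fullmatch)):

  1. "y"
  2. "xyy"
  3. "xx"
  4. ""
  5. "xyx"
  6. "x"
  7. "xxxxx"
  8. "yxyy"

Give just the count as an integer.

8

1 → match
2 → match
3 → match
4 → match
5 → match
6 → match
7 → match
8 → match
Total matched: 8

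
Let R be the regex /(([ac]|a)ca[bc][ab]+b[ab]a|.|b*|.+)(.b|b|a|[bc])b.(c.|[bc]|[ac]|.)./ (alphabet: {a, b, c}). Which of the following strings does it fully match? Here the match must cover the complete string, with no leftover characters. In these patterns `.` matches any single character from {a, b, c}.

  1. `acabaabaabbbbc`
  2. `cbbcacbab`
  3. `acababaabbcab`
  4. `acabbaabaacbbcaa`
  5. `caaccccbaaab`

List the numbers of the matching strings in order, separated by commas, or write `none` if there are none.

1, 3, 4

1 → match
2. `cbbcacbab` → no match
3 → match
4 → match
5. `caaccccbaaab` → no match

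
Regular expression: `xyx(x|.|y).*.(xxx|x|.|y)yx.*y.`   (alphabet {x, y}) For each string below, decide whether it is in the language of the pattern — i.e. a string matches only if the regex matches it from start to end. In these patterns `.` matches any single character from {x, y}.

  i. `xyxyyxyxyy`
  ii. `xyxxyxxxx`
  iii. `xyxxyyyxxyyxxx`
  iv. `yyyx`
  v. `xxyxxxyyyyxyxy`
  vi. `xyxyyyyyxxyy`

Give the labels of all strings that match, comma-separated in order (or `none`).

i, vi

i → match
ii → no match
iii → no match
iv → no match — must start with `xyx`
v → no match — must start with `xyx`
vi → match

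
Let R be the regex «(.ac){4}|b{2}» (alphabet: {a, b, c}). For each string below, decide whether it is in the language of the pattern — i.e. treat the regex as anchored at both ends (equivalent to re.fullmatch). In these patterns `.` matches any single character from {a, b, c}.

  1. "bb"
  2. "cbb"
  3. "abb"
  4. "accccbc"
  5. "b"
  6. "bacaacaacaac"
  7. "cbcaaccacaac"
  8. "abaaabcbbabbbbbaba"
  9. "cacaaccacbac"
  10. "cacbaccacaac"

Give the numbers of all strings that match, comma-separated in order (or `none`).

1. "bb" → match
2. "cbb" → no match
3. "abb" → no match
4. "accccbc" → no match
5. "b" → no match
6. "bacaacaacaac" → match
7. "cbcaaccacaac" → no match
8 → no match
9. "cacaaccacbac" → match
10. "cacbaccacaac" → match

1, 6, 9, 10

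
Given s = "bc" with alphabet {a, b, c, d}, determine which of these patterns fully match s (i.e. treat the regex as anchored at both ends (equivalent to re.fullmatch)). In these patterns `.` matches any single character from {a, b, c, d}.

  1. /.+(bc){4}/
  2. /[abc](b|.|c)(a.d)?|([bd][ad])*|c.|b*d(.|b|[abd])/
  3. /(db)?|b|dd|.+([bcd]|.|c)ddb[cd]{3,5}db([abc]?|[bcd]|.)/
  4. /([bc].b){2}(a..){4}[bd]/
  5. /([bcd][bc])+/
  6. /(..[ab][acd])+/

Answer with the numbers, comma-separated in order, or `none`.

1 → no match
2 → match
3 → no match
4 → no match
5 → match
6 → no match

2, 5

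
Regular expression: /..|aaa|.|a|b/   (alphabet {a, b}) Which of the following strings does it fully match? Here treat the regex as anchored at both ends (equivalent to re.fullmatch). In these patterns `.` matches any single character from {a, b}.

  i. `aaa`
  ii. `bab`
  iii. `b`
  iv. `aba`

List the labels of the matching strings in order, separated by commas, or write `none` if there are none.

i → match
ii → no match
iii → match
iv → no match

i, iii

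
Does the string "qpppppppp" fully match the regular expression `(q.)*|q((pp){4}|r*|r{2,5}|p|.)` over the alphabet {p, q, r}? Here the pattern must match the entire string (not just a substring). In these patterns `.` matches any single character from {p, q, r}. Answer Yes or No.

Yes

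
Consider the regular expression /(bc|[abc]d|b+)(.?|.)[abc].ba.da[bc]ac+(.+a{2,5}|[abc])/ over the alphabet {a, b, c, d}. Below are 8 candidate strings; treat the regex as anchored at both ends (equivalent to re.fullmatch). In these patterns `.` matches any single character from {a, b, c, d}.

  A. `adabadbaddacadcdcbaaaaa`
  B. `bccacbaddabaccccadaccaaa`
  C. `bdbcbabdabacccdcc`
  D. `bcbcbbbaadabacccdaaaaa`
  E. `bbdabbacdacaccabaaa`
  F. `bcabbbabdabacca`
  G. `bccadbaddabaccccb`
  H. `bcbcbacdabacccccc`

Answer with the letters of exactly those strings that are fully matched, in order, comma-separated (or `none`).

A → no match
B → match
C → no match
D → no match
E → match
F → match
G → match
H → match

B, E, F, G, H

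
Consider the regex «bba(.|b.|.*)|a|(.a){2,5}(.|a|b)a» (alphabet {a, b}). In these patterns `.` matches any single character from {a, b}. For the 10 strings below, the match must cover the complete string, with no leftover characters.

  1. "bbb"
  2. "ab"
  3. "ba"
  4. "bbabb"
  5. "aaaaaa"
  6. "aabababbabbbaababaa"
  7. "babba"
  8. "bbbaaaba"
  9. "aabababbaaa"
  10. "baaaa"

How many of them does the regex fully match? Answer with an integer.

2

1 → no match
2 → no match
3 → no match
4 → match
5 → match
6 → no match
7 → no match
8 → no match
9 → no match
10 → no match
Total matched: 2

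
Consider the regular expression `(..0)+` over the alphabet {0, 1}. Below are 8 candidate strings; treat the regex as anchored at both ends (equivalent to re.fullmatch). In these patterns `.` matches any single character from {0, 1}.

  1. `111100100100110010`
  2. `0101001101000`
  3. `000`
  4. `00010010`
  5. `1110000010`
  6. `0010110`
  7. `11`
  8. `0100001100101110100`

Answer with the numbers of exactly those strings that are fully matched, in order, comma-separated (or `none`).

3

1 → no match
2 → no match
3. `000` → match
4. `00010010` → no match
5. `1110000010` → no match
6. `0010110` → no match
7. `11` → no match — must end with `0`
8 → no match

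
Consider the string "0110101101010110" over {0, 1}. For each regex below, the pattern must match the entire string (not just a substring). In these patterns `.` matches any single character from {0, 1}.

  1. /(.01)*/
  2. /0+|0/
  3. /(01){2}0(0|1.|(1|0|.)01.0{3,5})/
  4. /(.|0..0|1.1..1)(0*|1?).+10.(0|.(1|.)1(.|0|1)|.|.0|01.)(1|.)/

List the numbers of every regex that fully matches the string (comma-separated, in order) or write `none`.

1 → no match
2 → no match
3 → no match
4 → match

4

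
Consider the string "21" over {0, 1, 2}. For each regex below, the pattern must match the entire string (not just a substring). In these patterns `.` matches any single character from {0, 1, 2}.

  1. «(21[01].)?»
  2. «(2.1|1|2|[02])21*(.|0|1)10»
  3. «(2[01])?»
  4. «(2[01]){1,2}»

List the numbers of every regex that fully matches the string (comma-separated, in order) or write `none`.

1 → no match
2 → no match — must end with "10"
3 → match
4 → match

3, 4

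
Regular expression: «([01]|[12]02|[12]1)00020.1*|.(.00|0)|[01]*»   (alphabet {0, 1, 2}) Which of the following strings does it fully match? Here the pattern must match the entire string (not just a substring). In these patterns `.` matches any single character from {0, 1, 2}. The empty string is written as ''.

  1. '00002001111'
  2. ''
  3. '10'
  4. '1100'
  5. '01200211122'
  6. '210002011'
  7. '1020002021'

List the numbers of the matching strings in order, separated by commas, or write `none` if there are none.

1, 2, 3, 4, 6, 7

1 → match
2 → match
3 → match
4 → match
5 → no match
6 → match
7 → match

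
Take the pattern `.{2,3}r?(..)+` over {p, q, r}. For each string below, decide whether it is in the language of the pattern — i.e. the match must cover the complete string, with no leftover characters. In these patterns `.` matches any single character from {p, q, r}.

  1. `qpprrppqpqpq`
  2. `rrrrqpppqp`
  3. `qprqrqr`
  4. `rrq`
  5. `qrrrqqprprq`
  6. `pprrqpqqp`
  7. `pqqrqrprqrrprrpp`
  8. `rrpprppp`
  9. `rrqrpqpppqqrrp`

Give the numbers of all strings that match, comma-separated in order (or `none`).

1 → match
2 → match
3 → match
4 → no match
5 → match
6 → match
7 → match
8 → match
9 → match

1, 2, 3, 5, 6, 7, 8, 9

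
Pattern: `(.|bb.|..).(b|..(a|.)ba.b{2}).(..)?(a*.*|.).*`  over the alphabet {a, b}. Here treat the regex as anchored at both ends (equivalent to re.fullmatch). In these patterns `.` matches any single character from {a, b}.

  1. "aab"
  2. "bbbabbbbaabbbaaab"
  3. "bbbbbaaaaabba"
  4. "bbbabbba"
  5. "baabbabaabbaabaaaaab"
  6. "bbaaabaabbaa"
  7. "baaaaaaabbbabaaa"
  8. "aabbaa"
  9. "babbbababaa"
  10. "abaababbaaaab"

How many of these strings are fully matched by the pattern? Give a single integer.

7

1. "aab" → no match
2 → match
3 → match
4. "bbbabbba" → match
5 → match
6. "bbaaabaabbaa" → match
7 → no match
8. "aabbaa" → match
9. "babbbababaa" → match
10 → no match
Total matched: 7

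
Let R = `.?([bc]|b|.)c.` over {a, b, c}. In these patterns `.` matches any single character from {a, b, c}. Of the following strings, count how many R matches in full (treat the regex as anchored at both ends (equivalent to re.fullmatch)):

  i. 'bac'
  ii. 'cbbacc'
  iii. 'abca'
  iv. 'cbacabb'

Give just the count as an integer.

1

i → no match
ii → no match
iii → match
iv → no match
Total matched: 1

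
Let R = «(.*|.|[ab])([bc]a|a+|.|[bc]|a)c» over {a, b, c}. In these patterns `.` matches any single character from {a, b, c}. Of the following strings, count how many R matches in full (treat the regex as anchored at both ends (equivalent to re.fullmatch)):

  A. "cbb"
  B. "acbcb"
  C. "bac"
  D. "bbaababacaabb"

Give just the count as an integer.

A → no match — must end with "c"
B → no match — must end with "c"
C → match
D → no match — must end with "c"
Total matched: 1

1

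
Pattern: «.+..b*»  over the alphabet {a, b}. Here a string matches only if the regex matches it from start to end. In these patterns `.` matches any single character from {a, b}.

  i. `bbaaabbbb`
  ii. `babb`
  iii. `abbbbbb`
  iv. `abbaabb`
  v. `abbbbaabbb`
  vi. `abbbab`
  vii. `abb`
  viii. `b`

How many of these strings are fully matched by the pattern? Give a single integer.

i. `bbaaabbbb` → match
ii. `babb` → match
iii. `abbbbbb` → match
iv. `abbaabb` → match
v. `abbbbaabbb` → match
vi. `abbbab` → match
vii. `abb` → match
viii. `b` → no match
Total matched: 7

7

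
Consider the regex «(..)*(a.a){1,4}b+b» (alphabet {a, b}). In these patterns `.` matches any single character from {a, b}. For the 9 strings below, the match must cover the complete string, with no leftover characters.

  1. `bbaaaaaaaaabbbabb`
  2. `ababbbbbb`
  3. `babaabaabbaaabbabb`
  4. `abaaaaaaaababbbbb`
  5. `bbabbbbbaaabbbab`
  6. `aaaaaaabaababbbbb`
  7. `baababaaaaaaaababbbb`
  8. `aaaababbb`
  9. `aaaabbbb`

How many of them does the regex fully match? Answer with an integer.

1 → no match
2 → match
3 → no match
4 → match
5 → no match — must end with `bb`
6 → match
7 → match
8 → match
9 → no match
Total matched: 5

5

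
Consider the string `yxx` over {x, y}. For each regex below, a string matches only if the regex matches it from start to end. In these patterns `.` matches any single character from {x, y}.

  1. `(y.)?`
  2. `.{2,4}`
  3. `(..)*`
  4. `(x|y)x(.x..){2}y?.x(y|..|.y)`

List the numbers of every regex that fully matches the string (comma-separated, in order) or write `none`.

1 → no match
2 → match
3 → no match
4 → no match

2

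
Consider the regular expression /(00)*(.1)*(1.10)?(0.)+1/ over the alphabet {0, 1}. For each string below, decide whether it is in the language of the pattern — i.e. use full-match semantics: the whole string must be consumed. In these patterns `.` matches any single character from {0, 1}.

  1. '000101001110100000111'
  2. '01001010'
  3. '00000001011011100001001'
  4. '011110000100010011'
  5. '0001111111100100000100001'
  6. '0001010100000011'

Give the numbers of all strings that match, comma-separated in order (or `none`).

5

1 → no match
2 → no match — must end with '1'
3 → no match
4 → no match
5 → match
6 → no match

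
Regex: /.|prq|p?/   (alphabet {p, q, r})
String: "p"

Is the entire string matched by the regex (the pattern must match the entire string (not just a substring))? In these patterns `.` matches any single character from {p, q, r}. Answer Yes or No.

Yes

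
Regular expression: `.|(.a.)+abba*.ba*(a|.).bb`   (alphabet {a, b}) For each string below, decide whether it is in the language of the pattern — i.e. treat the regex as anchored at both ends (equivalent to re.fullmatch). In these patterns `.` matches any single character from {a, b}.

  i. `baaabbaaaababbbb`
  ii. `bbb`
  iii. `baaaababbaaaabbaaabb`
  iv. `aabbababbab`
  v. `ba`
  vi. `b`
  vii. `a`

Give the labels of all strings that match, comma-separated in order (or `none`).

i, iii, vi, vii

i → match
ii. `bbb` → no match
iii → match
iv. `aabbababbab` → no match
v. `ba` → no match
vi. `b` → match
vii. `a` → match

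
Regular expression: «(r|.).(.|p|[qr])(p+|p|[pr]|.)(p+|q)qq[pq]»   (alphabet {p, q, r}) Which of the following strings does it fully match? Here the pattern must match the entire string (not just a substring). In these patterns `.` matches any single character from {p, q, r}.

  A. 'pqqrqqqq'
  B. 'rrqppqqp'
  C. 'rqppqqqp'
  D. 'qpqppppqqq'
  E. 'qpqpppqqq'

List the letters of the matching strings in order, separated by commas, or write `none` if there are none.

A, B, C, D, E

A → match
B → match
C → match
D → match
E → match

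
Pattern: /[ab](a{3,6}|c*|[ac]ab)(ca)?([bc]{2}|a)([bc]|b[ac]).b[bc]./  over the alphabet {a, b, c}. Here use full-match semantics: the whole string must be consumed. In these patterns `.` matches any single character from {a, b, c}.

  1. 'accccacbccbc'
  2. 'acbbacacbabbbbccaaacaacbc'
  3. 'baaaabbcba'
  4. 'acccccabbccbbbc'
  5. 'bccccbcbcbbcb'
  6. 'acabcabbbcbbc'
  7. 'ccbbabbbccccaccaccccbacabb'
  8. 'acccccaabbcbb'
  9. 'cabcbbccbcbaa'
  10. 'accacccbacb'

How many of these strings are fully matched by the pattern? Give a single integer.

1 → no match
2 → no match
3 → no match
4 → no match
5 → match
6 → match
7 → no match
8 → no match
9 → no match
10 → no match
Total matched: 2

2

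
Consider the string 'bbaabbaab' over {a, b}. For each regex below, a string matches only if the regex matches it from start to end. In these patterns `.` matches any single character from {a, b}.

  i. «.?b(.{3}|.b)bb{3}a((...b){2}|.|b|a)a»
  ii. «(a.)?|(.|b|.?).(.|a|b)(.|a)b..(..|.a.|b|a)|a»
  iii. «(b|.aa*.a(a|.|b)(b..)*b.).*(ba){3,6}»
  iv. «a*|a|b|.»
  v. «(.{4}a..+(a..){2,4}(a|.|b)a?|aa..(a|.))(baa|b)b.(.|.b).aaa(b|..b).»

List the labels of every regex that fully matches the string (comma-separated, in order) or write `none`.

ii

i → no match — must end with 'a'
ii → match
iii → no match — must end with 'ba'
iv → no match
v → no match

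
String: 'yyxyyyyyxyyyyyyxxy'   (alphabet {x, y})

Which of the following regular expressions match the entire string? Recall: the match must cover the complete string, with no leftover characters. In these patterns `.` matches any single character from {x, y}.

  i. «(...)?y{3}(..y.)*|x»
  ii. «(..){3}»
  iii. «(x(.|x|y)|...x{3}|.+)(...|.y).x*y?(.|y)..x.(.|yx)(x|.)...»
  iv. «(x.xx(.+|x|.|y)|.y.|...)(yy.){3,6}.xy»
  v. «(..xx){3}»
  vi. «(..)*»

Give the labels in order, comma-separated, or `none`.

iv, vi

i → no match
ii → no match
iii → no match
iv → match
v → no match — must end with 'xx'
vi → match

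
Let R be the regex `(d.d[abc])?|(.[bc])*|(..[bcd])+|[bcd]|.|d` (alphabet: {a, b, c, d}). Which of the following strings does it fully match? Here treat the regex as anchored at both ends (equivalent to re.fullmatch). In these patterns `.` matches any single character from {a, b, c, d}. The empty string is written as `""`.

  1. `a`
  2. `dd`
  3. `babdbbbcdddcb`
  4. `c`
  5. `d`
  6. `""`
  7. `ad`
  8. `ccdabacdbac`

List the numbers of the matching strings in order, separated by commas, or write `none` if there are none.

1, 4, 5, 6

1 → match
2 → no match
3 → no match
4 → match
5 → match
6 → match
7 → no match
8 → no match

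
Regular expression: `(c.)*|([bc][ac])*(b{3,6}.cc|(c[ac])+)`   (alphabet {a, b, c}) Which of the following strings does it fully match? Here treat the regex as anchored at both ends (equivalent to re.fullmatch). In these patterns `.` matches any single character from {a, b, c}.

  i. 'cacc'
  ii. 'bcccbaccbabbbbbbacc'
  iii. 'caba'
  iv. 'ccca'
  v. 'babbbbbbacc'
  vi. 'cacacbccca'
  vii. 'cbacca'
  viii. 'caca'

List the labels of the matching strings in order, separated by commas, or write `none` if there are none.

i. 'cacc' → match
ii → match
iii. 'caba' → no match
iv. 'ccca' → match
v. 'babbbbbbacc' → match
vi. 'cacacbccca' → match
vii. 'cbacca' → no match
viii. 'caca' → match

i, ii, iv, v, vi, viii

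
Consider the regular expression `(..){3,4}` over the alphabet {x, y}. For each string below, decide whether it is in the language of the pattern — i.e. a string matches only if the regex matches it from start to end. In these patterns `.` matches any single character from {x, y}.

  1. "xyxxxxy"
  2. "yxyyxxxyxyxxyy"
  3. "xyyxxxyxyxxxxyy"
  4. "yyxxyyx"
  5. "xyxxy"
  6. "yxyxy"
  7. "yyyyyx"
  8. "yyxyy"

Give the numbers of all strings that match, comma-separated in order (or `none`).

1 → no match
2 → no match
3 → no match
4 → no match
5 → no match
6 → no match
7 → match
8 → no match

7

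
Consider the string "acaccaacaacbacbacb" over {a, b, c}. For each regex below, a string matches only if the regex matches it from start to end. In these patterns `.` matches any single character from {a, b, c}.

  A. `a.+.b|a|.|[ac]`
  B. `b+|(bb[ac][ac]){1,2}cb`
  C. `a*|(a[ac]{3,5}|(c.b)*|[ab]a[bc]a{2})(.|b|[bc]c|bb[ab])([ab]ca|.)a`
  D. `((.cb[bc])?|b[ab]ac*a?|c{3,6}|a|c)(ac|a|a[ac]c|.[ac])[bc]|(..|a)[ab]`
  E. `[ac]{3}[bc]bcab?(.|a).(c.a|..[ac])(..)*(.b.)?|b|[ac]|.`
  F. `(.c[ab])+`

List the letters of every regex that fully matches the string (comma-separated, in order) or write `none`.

A → match
B → no match
C → no match
D → no match
E → no match
F → match

A, F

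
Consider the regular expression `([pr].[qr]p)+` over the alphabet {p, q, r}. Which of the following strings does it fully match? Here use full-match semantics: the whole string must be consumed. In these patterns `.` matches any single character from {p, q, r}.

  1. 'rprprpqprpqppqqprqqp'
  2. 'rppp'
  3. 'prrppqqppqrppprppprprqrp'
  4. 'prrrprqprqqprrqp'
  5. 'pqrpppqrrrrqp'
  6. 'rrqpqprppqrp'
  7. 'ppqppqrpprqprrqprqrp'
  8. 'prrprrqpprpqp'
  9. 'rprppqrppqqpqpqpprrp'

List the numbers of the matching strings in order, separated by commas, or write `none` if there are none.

1, 3, 7

1 → match
2. 'rppp' → no match
3 → match
4 → no match
5 → no match
6. 'rrqpqprppqrp' → no match
7 → match
8 → no match
9 → no match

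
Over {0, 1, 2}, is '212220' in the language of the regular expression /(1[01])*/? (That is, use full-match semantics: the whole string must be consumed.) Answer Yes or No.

No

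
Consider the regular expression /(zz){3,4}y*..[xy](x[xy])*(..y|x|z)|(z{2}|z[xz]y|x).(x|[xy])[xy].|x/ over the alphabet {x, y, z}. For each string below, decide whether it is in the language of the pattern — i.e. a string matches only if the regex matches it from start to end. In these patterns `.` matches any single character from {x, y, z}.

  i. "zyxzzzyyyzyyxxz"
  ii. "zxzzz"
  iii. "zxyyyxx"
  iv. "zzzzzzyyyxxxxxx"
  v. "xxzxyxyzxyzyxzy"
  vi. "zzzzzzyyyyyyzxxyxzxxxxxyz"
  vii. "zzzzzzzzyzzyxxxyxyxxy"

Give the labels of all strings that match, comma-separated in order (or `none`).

i → no match
ii → no match
iii → match
iv → match
v → no match
vi → no match
vii → match

iii, iv, vii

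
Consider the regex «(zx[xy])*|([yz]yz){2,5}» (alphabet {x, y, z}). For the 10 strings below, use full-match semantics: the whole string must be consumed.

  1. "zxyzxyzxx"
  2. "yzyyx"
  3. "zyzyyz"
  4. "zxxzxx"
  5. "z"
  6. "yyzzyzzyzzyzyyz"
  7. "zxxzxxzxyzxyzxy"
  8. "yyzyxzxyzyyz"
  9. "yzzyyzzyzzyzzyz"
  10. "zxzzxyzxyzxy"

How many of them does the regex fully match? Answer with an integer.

1. "zxyzxyzxx" → match
2. "yzyyx" → no match
3. "zyzyyz" → match
4. "zxxzxx" → match
5. "z" → no match
6 → match
7 → match
8. "yyzyxzxyzyyz" → no match
9 → no match
10. "zxzzxyzxyzxy" → no match
Total matched: 5

5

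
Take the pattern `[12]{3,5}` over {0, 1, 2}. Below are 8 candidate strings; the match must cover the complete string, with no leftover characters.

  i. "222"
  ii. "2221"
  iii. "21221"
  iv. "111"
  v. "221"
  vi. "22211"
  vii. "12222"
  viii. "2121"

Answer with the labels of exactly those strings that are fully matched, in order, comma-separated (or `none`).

i. "222" → match
ii. "2221" → match
iii. "21221" → match
iv. "111" → match
v. "221" → match
vi. "22211" → match
vii. "12222" → match
viii. "2121" → match

i, ii, iii, iv, v, vi, vii, viii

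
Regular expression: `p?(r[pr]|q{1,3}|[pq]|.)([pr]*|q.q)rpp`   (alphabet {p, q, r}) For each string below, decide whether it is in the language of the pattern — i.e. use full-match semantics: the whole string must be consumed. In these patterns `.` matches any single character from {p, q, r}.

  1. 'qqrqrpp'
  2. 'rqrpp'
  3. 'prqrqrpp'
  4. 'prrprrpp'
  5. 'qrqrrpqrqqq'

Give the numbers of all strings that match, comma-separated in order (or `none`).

1, 3, 4

1. 'qqrqrpp' → match
2. 'rqrpp' → no match
3. 'prqrqrpp' → match
4. 'prrprrpp' → match
5. 'qrqrrpqrqqq' → no match — must end with 'rpp'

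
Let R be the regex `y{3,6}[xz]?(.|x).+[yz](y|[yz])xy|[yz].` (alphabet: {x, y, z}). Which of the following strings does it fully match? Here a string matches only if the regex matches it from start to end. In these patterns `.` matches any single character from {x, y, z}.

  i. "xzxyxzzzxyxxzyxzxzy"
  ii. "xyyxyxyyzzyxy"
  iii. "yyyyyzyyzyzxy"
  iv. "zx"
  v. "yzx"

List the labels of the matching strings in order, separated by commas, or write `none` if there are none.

iii, iv

i → no match
ii → no match
iii → match
iv → match
v → no match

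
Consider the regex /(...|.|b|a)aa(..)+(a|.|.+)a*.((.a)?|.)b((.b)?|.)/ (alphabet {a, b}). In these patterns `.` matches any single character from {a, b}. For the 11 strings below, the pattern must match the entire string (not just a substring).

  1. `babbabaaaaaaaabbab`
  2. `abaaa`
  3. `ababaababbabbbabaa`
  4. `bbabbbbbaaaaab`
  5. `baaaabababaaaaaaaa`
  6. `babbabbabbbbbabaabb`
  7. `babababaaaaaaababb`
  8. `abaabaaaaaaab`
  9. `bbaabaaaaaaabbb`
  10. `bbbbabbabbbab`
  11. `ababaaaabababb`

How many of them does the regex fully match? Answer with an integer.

1 → no match
2 → no match
3 → no match
4 → no match
5 → no match
6 → no match
7 → no match
8 → no match
9 → no match
10 → no match
11 → no match
Total matched: 0

0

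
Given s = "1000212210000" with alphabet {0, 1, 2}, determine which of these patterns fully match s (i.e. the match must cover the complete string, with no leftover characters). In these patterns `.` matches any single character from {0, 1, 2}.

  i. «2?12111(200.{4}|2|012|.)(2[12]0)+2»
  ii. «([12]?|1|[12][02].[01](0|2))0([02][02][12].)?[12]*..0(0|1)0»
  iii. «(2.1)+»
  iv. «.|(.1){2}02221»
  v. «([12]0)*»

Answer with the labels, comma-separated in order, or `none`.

i → no match — must end with "02"
ii → match
iii → no match — must start with "2"
iv → no match
v → no match

ii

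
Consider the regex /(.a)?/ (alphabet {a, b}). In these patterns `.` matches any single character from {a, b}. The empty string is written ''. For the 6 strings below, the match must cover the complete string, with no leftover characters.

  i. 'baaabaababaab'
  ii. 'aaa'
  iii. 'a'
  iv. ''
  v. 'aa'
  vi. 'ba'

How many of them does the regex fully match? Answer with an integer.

3

i → no match
ii → no match
iii → no match
iv → match
v → match
vi → match
Total matched: 3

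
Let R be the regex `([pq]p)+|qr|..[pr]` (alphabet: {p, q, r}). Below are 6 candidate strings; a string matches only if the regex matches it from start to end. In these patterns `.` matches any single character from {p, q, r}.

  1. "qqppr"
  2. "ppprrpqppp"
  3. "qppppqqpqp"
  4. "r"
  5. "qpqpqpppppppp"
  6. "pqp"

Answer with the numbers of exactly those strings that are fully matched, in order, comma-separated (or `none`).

1. "qqppr" → no match
2. "ppprrpqppp" → no match
3. "qppppqqpqp" → no match
4. "r" → no match
5 → no match
6. "pqp" → match

6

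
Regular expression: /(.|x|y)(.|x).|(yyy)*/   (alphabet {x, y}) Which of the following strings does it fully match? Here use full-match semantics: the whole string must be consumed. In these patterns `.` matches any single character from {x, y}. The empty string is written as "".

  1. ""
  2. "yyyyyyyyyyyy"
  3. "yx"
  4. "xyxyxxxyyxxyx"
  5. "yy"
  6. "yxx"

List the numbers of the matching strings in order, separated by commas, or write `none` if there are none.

1, 2, 6

1. "" → match
2. "yyyyyyyyyyyy" → match
3. "yx" → no match
4 → no match
5. "yy" → no match
6. "yxx" → match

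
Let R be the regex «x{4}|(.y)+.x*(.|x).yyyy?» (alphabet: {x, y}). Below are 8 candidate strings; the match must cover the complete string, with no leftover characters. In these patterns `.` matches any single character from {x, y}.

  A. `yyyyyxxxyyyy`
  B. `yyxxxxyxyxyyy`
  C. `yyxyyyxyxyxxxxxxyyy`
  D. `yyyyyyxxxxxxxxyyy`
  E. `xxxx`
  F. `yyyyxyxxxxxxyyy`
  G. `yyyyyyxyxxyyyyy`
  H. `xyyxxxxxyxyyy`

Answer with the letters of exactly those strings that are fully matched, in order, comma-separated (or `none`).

A → match
B → no match
C → match
D → match
E → match
F → match
G → match
H → match

A, C, D, E, F, G, H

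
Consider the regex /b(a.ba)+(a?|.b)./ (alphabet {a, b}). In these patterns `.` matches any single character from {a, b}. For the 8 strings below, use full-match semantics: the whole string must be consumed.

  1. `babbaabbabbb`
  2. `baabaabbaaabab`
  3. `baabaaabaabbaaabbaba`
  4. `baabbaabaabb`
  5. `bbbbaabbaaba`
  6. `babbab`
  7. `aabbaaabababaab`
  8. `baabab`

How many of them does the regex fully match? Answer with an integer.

1. `babbaabbabbb` → match
2 → match
3 → no match
4. `baabbaabaabb` → no match
5. `bbbbaabbaaba` → no match — must start with `ba`
6. `babbab` → match
7 → no match — must start with `ba`
8. `baabab` → match
Total matched: 4

4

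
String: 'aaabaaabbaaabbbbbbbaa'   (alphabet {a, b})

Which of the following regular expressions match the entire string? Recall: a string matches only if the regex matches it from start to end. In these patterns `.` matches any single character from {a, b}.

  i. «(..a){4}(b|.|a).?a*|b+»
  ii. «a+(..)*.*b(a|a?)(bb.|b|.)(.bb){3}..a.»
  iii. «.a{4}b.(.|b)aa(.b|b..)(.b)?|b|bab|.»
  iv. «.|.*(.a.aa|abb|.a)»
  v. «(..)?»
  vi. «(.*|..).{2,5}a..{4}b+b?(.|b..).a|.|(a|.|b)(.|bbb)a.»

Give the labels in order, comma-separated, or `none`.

iv, vi

i → no match
ii → no match
iii → no match
iv → match
v → no match
vi → match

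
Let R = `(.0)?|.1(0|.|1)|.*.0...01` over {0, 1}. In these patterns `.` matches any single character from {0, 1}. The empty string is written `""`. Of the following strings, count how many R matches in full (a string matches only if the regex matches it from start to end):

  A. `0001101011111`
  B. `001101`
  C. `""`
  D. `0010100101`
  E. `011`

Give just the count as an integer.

A → no match
B. `001101` → no match
C. `""` → match
D. `0010100101` → no match
E. `011` → match
Total matched: 2

2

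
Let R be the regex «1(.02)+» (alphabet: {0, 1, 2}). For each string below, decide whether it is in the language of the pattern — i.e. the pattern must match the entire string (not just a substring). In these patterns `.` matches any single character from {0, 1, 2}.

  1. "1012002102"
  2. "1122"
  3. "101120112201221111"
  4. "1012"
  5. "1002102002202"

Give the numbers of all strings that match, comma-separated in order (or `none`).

5

1 → no match
2 → no match — must end with "02"
3 → no match — must end with "02"
4 → no match — must end with "02"
5 → match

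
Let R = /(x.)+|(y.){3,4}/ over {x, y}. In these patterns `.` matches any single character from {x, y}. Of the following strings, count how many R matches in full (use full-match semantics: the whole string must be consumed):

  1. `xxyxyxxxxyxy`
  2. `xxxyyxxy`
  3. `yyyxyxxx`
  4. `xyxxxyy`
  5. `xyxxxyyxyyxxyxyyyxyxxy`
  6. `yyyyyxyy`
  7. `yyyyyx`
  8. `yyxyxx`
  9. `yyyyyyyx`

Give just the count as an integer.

1. `xxyxyxxxxyxy` → no match
2. `xxxyyxxy` → no match
3. `yyyxyxxx` → no match
4. `xyxxxyy` → no match
5 → no match
6. `yyyyyxyy` → match
7. `yyyyyx` → match
8. `yyxyxx` → no match
9. `yyyyyyyx` → match
Total matched: 3

3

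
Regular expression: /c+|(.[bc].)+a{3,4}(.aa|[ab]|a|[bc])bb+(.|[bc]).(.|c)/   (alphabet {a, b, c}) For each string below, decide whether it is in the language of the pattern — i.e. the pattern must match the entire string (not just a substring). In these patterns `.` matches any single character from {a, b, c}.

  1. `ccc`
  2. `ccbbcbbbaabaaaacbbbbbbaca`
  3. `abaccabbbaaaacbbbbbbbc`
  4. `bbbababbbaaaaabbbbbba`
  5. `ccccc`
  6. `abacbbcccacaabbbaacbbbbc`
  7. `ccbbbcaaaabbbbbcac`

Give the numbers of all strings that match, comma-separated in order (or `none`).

1, 2, 3, 4, 5, 7

1 → match
2 → match
3 → match
4 → match
5 → match
6 → no match
7 → match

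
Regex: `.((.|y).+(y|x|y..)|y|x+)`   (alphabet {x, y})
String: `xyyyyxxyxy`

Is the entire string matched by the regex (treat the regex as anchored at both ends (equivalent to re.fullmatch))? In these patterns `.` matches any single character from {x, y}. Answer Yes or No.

Yes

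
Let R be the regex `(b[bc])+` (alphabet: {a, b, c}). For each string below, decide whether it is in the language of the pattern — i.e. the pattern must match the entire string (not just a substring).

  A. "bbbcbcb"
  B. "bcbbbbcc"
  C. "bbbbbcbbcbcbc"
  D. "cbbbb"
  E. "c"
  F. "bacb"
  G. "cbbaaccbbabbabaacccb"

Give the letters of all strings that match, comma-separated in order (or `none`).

none

A. "bbbcbcb" → no match
B. "bcbbbbcc" → no match
C → no match
D. "cbbbb" → no match — must start with "b"
E. "c" → no match — must start with "b"
F. "bacb" → no match
G → no match — must start with "b"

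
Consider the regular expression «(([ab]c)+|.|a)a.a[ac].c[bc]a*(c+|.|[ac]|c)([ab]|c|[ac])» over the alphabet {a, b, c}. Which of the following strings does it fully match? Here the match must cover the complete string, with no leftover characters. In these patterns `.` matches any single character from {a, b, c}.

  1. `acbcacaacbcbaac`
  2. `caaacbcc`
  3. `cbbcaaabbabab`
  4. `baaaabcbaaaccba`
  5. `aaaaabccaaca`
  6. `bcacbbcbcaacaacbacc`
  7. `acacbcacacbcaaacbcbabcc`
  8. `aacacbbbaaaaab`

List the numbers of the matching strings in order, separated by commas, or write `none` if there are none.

1 → no match
2. `caaacbcc` → no match
3 → no match
4 → no match
5. `aaaaabccaaca` → match
6 → no match
7 → no match
8 → no match

5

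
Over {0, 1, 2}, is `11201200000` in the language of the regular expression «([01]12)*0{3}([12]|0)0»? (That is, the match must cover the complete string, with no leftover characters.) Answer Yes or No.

Yes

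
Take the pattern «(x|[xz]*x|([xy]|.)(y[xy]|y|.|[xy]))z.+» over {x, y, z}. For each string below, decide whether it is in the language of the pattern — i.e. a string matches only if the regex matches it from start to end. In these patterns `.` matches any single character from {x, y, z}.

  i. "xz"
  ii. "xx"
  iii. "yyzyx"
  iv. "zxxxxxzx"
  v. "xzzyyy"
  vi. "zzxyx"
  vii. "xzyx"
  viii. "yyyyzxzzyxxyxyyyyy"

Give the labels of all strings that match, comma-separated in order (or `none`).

iii, iv, v, vii

i → no match
ii → no match
iii → match
iv → match
v → match
vi → no match
vii → match
viii → no match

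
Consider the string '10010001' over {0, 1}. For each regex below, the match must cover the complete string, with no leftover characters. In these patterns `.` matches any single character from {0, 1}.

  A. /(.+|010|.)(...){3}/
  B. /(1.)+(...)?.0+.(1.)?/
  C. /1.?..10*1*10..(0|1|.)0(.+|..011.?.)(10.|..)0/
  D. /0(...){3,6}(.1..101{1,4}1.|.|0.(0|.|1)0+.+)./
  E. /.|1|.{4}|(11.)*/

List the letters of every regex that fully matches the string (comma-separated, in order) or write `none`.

B

A → no match
B → match
C → no match — must end with '0'
D → no match — must start with '0'
E → no match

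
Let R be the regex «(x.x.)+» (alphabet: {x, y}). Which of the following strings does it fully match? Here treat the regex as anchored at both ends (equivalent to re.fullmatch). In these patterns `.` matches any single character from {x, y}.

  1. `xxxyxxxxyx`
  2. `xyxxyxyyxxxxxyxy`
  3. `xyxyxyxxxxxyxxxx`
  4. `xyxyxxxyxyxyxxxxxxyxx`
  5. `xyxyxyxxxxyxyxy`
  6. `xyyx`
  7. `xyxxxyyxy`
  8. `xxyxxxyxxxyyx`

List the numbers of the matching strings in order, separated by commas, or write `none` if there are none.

1. `xxxyxxxxyx` → no match
2 → no match
3 → match
4 → no match
5 → no match
6. `xyyx` → no match
7. `xyxxxyyxy` → no match
8 → no match

3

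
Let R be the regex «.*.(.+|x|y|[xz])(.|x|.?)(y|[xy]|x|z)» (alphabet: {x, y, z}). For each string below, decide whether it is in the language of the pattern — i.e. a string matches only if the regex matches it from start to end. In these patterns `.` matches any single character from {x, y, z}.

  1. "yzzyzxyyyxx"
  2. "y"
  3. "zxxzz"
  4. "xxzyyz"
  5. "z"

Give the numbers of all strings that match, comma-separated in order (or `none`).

1. "yzzyzxyyyxx" → match
2. "y" → no match
3. "zxxzz" → match
4. "xxzyyz" → match
5. "z" → no match

1, 3, 4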